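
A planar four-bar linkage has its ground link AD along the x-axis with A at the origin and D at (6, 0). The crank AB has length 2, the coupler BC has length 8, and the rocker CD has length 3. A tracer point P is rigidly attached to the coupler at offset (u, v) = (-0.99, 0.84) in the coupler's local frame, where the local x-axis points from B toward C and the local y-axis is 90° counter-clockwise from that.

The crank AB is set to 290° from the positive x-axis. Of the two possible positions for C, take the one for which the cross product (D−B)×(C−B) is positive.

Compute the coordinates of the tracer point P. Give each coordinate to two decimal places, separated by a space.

-0.61 -1.77

A=(0,0), D=(6.00,0)
B = A + 2.00·(cos290°, sin290°) = (0.6840, -1.8794)
|BD| = 5.6384
circle(B,8.00) ∩ circle(D,3.00): a=7.6965, h=2.1827
  candidates: C₊=(7.2128,2.7439) cross=12.307; C₋=(8.6679,-1.3719) cross=-12.307
  mode + wants cross > 0 → take C=(7.2128,2.7439) (cross=12.307)
ex = (C−B)/|BC| = (0.8161,0.5779); ey = (-0.5779,0.8161)
P = B + -0.99·ex + 0.84·ey = (-0.6093,-1.7660)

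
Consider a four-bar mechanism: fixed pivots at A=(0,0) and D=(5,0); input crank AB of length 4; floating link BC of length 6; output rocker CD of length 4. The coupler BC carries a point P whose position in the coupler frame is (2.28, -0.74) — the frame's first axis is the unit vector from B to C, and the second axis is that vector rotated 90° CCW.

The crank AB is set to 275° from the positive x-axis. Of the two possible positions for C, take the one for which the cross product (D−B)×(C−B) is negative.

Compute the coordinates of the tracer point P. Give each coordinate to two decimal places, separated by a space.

2.65 -4.64

A=(0,0), D=(5.00,0)
B = A + 4.00·(cos275°, sin275°) = (0.3486, -3.9848)
|BD| = 6.1248
circle(B,6.00) ∩ circle(D,4.00): a=4.6951, h=3.7358
  candidates: C₊=(1.4838,1.9069) cross=22.881; C₋=(6.3447,-3.7672) cross=-22.881
  mode - wants cross < 0 → take C=(6.3447,-3.7672) (cross=-22.881)
ex = (C−B)/|BC| = (0.9993,0.0363); ey = (-0.0363,0.9993)
P = B + 2.28·ex + -0.74·ey = (2.6540,-4.6416)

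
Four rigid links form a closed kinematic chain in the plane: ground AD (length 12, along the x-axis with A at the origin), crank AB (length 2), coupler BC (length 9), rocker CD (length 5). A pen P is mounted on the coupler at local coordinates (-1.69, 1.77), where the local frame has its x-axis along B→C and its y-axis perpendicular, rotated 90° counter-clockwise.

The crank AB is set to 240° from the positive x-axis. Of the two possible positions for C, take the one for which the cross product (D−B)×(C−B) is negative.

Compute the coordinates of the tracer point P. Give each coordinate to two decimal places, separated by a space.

-2.45 0.24

A=(0,0), D=(12.00,0)
B = A + 2.00·(cos240°, sin240°) = (-1.0000, -1.7321)
|BD| = 13.1149
circle(B,9.00) ∩ circle(D,5.00): a=8.6924, h=2.3328
  candidates: C₊=(7.3082,1.7283) cross=30.594; C₋=(7.9244,-2.8964) cross=-30.594
  mode - wants cross < 0 → take C=(7.9244,-2.8964) (cross=-30.594)
ex = (C−B)/|BC| = (0.9916,-0.1294); ey = (0.1294,0.9916)
P = B + -1.69·ex + 1.77·ey = (-2.4468,0.2417)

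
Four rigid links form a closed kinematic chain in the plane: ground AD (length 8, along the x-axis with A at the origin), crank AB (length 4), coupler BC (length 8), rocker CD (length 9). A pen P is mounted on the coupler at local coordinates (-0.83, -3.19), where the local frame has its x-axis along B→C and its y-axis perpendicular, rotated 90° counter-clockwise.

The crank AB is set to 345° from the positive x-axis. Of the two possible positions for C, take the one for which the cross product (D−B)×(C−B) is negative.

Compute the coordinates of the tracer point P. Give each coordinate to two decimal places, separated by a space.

A=(0,0), D=(8.00,0)
B = A + 4.00·(cos345°, sin345°) = (3.8637, -1.0353)
|BD| = 4.2639
circle(B,8.00) ∩ circle(D,9.00): a=0.1385, h=7.9988
  candidates: C₊=(2.0559,6.7578) cross=34.106; C₋=(5.9401,-8.7611) cross=-34.106
  mode - wants cross < 0 → take C=(5.9401,-8.7611) (cross=-34.106)
ex = (C−B)/|BC| = (0.2596,-0.9657); ey = (0.9657,0.2596)
P = B + -0.83·ex + -3.19·ey = (0.5676,-1.0617)

0.57 -1.06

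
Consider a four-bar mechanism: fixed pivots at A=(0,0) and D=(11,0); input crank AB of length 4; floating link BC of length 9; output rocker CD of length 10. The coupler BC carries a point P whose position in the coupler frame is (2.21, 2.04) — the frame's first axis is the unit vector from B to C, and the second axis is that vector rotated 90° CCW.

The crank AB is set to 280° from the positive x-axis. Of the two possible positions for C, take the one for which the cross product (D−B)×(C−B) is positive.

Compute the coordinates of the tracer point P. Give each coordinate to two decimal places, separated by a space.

A=(0,0), D=(11.00,0)
B = A + 4.00·(cos280°, sin280°) = (0.6946, -3.9392)
|BD| = 11.0326
circle(B,9.00) ∩ circle(D,10.00): a=4.6552, h=7.7025
  candidates: C₊=(2.2928,4.9177) cross=84.979; C₋=(7.7932,-9.4719) cross=-84.979
  mode + wants cross > 0 → take C=(2.2928,4.9177) (cross=84.979)
ex = (C−B)/|BC| = (0.1776,0.9841); ey = (-0.9841,0.1776)
P = B + 2.21·ex + 2.04·ey = (-0.9205,-1.4021)

-0.92 -1.40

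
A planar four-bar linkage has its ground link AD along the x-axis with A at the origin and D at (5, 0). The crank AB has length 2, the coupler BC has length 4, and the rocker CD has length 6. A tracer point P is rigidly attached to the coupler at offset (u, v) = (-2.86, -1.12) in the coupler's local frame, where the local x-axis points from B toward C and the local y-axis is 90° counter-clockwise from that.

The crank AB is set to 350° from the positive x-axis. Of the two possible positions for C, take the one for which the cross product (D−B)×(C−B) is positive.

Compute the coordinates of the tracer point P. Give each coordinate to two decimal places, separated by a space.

4.45 -2.16

A=(0,0), D=(5.00,0)
B = A + 2.00·(cos350°, sin350°) = (1.9696, -0.3473)
|BD| = 3.0502
circle(B,4.00) ∩ circle(D,6.00): a=-1.7533, h=3.5952
  candidates: C₊=(-0.1817,3.0249) cross=10.966; C₋=(0.6370,-4.1188) cross=-10.966
  mode + wants cross > 0 → take C=(-0.1817,3.0249) (cross=10.966)
ex = (C−B)/|BC| = (-0.5378,0.8431); ey = (-0.8431,-0.5378)
P = B + -2.86·ex + -1.12·ey = (4.4520,-2.1561)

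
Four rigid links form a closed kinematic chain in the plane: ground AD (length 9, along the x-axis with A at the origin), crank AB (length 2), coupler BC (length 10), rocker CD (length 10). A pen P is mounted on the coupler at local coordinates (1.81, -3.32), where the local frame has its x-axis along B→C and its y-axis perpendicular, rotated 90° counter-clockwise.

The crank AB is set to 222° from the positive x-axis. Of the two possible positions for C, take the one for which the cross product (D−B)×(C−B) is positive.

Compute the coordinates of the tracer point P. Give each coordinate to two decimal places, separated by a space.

2.29 -1.08

A=(0,0), D=(9.00,0)
B = A + 2.00·(cos222°, sin222°) = (-1.4863, -1.3383)
|BD| = 10.5713
circle(B,10.00) ∩ circle(D,10.00): a=5.2857, h=8.4889
  candidates: C₊=(2.6822,7.7515) cross=89.739; C₋=(4.8315,-9.0898) cross=-89.739
  mode + wants cross > 0 → take C=(2.6822,7.7515) (cross=89.739)
ex = (C−B)/|BC| = (0.4169,0.9090); ey = (-0.9090,0.4169)
P = B + 1.81·ex + -3.32·ey = (2.2860,-1.0770)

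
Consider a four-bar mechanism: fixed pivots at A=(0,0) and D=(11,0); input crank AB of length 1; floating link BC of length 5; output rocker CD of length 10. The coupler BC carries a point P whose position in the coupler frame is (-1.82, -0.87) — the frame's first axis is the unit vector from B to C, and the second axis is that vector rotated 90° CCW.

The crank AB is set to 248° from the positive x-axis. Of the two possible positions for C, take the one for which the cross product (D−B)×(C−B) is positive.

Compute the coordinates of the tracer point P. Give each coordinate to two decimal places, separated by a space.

A=(0,0), D=(11.00,0)
B = A + 1.00·(cos248°, sin248°) = (-0.3746, -0.9272)
|BD| = 11.4123
circle(B,5.00) ∩ circle(D,10.00): a=2.4202, h=4.3752
  candidates: C₊=(1.6822,3.6302) cross=49.931; C₋=(2.3931,-5.0913) cross=-49.931
  mode + wants cross > 0 → take C=(1.6822,3.6302) (cross=49.931)
ex = (C−B)/|BC| = (0.4114,0.9115); ey = (-0.9115,0.4114)
P = B + -1.82·ex + -0.87·ey = (-0.3303,-2.9439)

-0.33 -2.94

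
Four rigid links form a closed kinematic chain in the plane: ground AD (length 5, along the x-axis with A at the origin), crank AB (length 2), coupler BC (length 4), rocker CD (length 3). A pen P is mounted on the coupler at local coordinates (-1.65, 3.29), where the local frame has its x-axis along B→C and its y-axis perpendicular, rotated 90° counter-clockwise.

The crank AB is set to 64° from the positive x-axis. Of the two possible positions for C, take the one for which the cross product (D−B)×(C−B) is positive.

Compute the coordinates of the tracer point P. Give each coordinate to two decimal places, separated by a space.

A=(0,0), D=(5.00,0)
B = A + 2.00·(cos64°, sin64°) = (0.8767, 1.7976)
|BD| = 4.4981
circle(B,4.00) ∩ circle(D,3.00): a=3.0271, h=2.6147
  candidates: C₊=(4.6966,2.9846) cross=11.761; C₋=(2.6067,-1.8089) cross=-11.761
  mode + wants cross > 0 → take C=(4.6966,2.9846) (cross=11.761)
ex = (C−B)/|BC| = (0.9550,0.2968); ey = (-0.2968,0.9550)
P = B + -1.65·ex + 3.29·ey = (-1.6753,4.4497)

-1.68 4.45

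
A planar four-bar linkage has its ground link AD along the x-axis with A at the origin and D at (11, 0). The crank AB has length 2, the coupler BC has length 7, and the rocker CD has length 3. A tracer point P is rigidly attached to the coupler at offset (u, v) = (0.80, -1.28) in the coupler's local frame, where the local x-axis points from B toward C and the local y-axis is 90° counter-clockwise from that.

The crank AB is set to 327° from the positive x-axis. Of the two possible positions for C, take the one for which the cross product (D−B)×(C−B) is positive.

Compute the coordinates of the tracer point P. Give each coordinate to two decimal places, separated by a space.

A=(0,0), D=(11.00,0)
B = A + 2.00·(cos327°, sin327°) = (1.6773, -1.0893)
|BD| = 9.3861
circle(B,7.00) ∩ circle(D,3.00): a=6.8239, h=1.5604
  candidates: C₊=(8.2740,1.2526) cross=14.647; C₋=(8.6362,-1.8473) cross=-14.647
  mode + wants cross > 0 → take C=(8.2740,1.2526) (cross=14.647)
ex = (C−B)/|BC| = (0.9424,0.3345); ey = (-0.3345,0.9424)
P = B + 0.80·ex + -1.28·ey = (2.8595,-2.0279)

2.86 -2.03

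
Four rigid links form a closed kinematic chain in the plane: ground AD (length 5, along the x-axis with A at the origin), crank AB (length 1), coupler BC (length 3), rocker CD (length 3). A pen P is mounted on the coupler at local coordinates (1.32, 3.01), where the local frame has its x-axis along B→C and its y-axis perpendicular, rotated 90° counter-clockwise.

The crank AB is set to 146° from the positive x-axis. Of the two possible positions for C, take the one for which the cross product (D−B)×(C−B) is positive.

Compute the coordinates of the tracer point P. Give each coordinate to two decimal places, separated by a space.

A=(0,0), D=(5.00,0)
B = A + 1.00·(cos146°, sin146°) = (-0.8290, 0.5592)
|BD| = 5.8558
circle(B,3.00) ∩ circle(D,3.00): a=2.9279, h=0.6538
  candidates: C₊=(2.1479,0.9304) cross=3.828; C₋=(2.0231,-0.3712) cross=-3.828
  mode + wants cross > 0 → take C=(2.1479,0.9304) (cross=3.828)
ex = (C−B)/|BC| = (0.9923,0.1237); ey = (-0.1237,0.9923)
P = B + 1.32·ex + 3.01·ey = (0.1084,3.7094)

0.11 3.71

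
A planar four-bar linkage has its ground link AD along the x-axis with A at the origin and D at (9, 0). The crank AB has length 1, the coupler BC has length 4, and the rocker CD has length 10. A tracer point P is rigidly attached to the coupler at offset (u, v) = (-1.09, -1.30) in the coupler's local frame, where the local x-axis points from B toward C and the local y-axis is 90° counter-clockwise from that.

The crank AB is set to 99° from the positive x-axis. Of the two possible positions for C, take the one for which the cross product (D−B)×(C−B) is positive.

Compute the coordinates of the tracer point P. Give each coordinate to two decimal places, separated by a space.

A=(0,0), D=(9.00,0)
B = A + 1.00·(cos99°, sin99°) = (-0.1564, 0.9877)
|BD| = 9.2096
circle(B,4.00) ∩ circle(D,10.00): a=0.0443, h=3.9998
  candidates: C₊=(0.3166,4.9596) cross=36.836; C₋=(-0.5414,-2.9937) cross=-36.836
  mode + wants cross > 0 → take C=(0.3166,4.9596) (cross=36.836)
ex = (C−B)/|BC| = (0.1182,0.9930); ey = (-0.9930,0.1182)
P = B + -1.09·ex + -1.30·ey = (1.0056,-0.2484)

1.01 -0.25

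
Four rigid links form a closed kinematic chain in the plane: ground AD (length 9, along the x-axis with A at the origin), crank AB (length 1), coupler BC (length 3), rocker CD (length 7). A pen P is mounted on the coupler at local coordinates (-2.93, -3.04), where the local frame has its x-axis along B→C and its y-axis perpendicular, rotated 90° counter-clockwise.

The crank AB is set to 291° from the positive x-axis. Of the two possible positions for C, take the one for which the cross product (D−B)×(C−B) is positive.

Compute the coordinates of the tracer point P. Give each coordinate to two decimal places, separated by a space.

A=(0,0), D=(9.00,0)
B = A + 1.00·(cos291°, sin291°) = (0.3584, -0.9336)
|BD| = 8.6919
circle(B,3.00) ∩ circle(D,7.00): a=2.0450, h=2.1950
  candidates: C₊=(2.1557,1.4684) cross=19.079; C₋=(2.6273,-2.8963) cross=-19.079
  mode + wants cross > 0 → take C=(2.1557,1.4684) (cross=19.079)
ex = (C−B)/|BC| = (0.5991,0.8007); ey = (-0.8007,0.5991)
P = B + -2.93·ex + -3.04·ey = (1.0369,-5.1008)

1.04 -5.10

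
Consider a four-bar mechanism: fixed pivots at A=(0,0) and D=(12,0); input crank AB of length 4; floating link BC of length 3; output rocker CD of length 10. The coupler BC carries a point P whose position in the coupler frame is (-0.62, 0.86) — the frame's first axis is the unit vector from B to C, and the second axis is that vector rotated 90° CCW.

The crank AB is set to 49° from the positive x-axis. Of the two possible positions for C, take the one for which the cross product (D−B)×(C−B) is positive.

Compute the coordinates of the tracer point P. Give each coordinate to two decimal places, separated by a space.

A=(0,0), D=(12.00,0)
B = A + 4.00·(cos49°, sin49°) = (2.6242, 3.0188)
|BD| = 9.8498
circle(B,3.00) ∩ circle(D,10.00): a=0.3055, h=2.9844
  candidates: C₊=(3.8297,5.7660) cross=29.396; C₋=(2.0004,0.0844) cross=-29.396
  mode + wants cross > 0 → take C=(3.8297,5.7660) (cross=29.396)
ex = (C−B)/|BC| = (0.4018,0.9157); ey = (-0.9157,0.4018)
P = B + -0.62·ex + 0.86·ey = (1.5876,2.7967)

1.59 2.80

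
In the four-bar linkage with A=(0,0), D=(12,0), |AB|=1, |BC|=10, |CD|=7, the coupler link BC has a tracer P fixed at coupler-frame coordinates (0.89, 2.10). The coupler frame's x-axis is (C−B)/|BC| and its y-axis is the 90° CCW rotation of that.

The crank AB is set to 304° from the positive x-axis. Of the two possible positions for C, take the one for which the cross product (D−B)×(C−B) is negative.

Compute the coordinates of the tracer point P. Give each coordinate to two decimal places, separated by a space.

A=(0,0), D=(12.00,0)
B = A + 1.00·(cos304°, sin304°) = (0.5592, -0.8290)
|BD| = 11.4708
circle(B,10.00) ∩ circle(D,7.00): a=7.9584, h=6.0550
  candidates: C₊=(8.0592,5.7853) cross=69.456; C₋=(8.9344,-6.2930) cross=-69.456
  mode - wants cross < 0 → take C=(8.9344,-6.2930) (cross=-69.456)
ex = (C−B)/|BC| = (0.8375,-0.5464); ey = (0.5464,0.8375)
P = B + 0.89·ex + 2.10·ey = (2.4520,0.4435)

2.45 0.44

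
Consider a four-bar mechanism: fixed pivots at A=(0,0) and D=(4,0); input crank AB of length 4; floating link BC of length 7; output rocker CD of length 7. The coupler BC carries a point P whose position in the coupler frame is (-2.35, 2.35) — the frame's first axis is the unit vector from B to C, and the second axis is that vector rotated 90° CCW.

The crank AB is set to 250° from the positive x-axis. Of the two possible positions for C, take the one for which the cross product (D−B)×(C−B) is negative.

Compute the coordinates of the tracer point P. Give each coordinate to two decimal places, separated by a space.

-2.39 -0.60

A=(0,0), D=(4.00,0)
B = A + 4.00·(cos250°, sin250°) = (-1.3681, -3.7588)
|BD| = 6.5532
circle(B,7.00) ∩ circle(D,7.00): a=3.2766, h=6.1858
  candidates: C₊=(-2.2321,3.1877) cross=40.537; C₋=(4.8640,-6.9465) cross=-40.537
  mode - wants cross < 0 → take C=(4.8640,-6.9465) (cross=-40.537)
ex = (C−B)/|BC| = (0.8903,-0.4554); ey = (0.4554,0.8903)
P = B + -2.35·ex + 2.35·ey = (-2.3901,-0.5964)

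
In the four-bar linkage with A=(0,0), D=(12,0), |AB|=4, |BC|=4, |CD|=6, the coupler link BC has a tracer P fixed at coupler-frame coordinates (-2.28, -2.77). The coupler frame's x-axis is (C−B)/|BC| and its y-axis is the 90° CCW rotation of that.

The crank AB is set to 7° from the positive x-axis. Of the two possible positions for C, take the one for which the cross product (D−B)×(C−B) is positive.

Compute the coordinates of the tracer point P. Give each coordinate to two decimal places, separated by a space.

4.16 -3.10

A=(0,0), D=(12.00,0)
B = A + 4.00·(cos7°, sin7°) = (3.9702, 0.4875)
|BD| = 8.0446
circle(B,4.00) ∩ circle(D,6.00): a=2.7792, h=2.8768
  candidates: C₊=(6.9186,3.1906) cross=23.143; C₋=(6.5700,-2.5524) cross=-23.143
  mode + wants cross > 0 → take C=(6.9186,3.1906) (cross=23.143)
ex = (C−B)/|BC| = (0.7371,0.6758); ey = (-0.6758,0.7371)
P = B + -2.28·ex + -2.77·ey = (4.1615,-3.0951)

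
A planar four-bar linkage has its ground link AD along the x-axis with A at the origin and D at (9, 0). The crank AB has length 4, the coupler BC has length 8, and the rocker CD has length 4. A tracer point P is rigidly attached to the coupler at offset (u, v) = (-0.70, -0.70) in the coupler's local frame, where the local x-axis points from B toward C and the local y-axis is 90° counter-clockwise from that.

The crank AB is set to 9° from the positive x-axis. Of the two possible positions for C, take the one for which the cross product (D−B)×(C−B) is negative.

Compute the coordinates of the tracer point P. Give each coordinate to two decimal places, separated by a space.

2.99 0.40

A=(0,0), D=(9.00,0)
B = A + 4.00·(cos9°, sin9°) = (3.9508, 0.6257)
|BD| = 5.0879
circle(B,8.00) ∩ circle(D,4.00): a=7.2610, h=3.3582
  candidates: C₊=(11.5697,3.0654) cross=17.086; C₋=(10.7437,-3.6000) cross=-17.086
  mode - wants cross < 0 → take C=(10.7437,-3.6000) (cross=-17.086)
ex = (C−B)/|BC| = (0.8491,-0.5282); ey = (0.5282,0.8491)
P = B + -0.70·ex + -0.70·ey = (2.9866,0.4011)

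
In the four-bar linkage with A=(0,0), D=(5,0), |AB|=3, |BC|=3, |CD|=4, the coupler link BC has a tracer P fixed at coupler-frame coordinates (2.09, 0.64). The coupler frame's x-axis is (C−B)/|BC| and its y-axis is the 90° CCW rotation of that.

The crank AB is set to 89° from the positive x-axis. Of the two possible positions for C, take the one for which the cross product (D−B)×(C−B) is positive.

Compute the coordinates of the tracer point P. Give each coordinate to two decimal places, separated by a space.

2.02 3.96

A=(0,0), D=(5.00,0)
B = A + 3.00·(cos89°, sin89°) = (0.0524, 2.9995)
|BD| = 5.7859
circle(B,3.00) ∩ circle(D,4.00): a=2.2880, h=1.9404
  candidates: C₊=(3.0148,3.4726) cross=11.227; C₋=(1.0030,0.1541) cross=-11.227
  mode + wants cross > 0 → take C=(3.0148,3.4726) (cross=11.227)
ex = (C−B)/|BC| = (0.9875,0.1577); ey = (-0.1577,0.9875)
P = B + 2.09·ex + 0.64·ey = (2.0153,3.9611)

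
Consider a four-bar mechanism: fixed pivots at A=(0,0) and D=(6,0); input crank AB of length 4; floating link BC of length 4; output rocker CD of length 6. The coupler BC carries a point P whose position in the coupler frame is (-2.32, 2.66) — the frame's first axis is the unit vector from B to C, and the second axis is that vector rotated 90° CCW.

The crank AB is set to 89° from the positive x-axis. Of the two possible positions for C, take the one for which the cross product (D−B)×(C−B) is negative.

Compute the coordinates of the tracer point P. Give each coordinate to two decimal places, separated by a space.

A=(0,0), D=(6.00,0)
B = A + 4.00·(cos89°, sin89°) = (0.0698, 3.9994)
|BD| = 7.1528
circle(B,4.00) ∩ circle(D,6.00): a=2.1783, h=3.3548
  candidates: C₊=(3.7516,5.5628) cross=23.996; C₋=(-0.0000,0.0000) cross=-23.996
  mode - wants cross < 0 → take C=(-0.0000,0.0000) (cross=-23.996)
ex = (C−B)/|BC| = (-0.0175,-0.9998); ey = (0.9998,-0.0175)
P = B + -2.32·ex + 2.66·ey = (2.7699,6.2726)

2.77 6.27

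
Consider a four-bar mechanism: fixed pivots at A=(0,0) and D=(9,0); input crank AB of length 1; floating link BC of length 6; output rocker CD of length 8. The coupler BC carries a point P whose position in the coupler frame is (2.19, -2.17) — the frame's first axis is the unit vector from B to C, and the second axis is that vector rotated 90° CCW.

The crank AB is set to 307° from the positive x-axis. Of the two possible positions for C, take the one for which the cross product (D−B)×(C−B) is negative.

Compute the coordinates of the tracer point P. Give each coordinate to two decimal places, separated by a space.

-0.15 -3.79

A=(0,0), D=(9.00,0)
B = A + 1.00·(cos307°, sin307°) = (0.6018, -0.7986)
|BD| = 8.4361
circle(B,6.00) ∩ circle(D,8.00): a=2.5585, h=5.4272
  candidates: C₊=(2.6350,4.8464) cross=45.784; C₋=(3.6626,-5.9592) cross=-45.784
  mode - wants cross < 0 → take C=(3.6626,-5.9592) (cross=-45.784)
ex = (C−B)/|BC| = (0.5101,-0.8601); ey = (0.8601,0.5101)
P = B + 2.19·ex + -2.17·ey = (-0.1474,-3.7892)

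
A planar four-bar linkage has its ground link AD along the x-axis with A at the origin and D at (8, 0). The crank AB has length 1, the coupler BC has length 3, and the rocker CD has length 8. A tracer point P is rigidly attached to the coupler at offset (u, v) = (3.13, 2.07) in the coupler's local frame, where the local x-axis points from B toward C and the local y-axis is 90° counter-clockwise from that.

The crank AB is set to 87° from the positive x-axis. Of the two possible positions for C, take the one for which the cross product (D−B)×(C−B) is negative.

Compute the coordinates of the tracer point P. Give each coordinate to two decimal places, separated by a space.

A=(0,0), D=(8.00,0)
B = A + 1.00·(cos87°, sin87°) = (0.0523, 0.9986)
|BD| = 8.0102
circle(B,3.00) ∩ circle(D,8.00): a=0.5719, h=2.9450
  candidates: C₊=(0.9870,3.8493) cross=23.590; C₋=(0.2527,-1.9947) cross=-23.590
  mode - wants cross < 0 → take C=(0.2527,-1.9947) (cross=-23.590)
ex = (C−B)/|BC| = (0.0668,-0.9978); ey = (0.9978,0.0668)
P = B + 3.13·ex + 2.07·ey = (2.3267,-1.9862)

2.33 -1.99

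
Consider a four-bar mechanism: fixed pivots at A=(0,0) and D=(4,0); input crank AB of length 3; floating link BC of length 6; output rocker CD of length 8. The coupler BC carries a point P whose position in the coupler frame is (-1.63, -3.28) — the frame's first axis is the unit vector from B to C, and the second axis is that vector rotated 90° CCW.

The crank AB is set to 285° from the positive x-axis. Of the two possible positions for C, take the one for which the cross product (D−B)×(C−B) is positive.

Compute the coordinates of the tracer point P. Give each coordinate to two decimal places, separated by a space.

A=(0,0), D=(4.00,0)
B = A + 3.00·(cos285°, sin285°) = (0.7765, -2.8978)
|BD| = 4.3346
circle(B,6.00) ∩ circle(D,8.00): a=-1.0626, h=5.9052
  candidates: C₊=(-3.9615,0.7834) cross=25.596; C₋=(3.9340,-7.9997) cross=-25.596
  mode + wants cross > 0 → take C=(-3.9615,0.7834) (cross=25.596)
ex = (C−B)/|BC| = (-0.7897,0.6135); ey = (-0.6135,-0.7897)
P = B + -1.63·ex + -3.28·ey = (4.0760,-1.3077)

4.08 -1.31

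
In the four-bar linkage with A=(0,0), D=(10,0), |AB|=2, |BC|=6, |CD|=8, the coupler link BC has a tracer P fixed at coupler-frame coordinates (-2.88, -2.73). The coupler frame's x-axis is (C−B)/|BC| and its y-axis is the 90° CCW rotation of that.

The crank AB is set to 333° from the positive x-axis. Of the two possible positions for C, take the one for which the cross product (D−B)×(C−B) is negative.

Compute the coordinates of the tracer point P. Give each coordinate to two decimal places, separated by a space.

-2.03 0.20

A=(0,0), D=(10.00,0)
B = A + 2.00·(cos333°, sin333°) = (1.7820, -0.9080)
|BD| = 8.2680
circle(B,6.00) ∩ circle(D,8.00): a=2.4407, h=5.4811
  candidates: C₊=(3.6060,4.8080) cross=45.318; C₋=(4.8099,-6.0879) cross=-45.318
  mode - wants cross < 0 → take C=(4.8099,-6.0879) (cross=-45.318)
ex = (C−B)/|BC| = (0.5046,-0.8633); ey = (0.8633,0.5046)
P = B + -2.88·ex + -2.73·ey = (-2.0283,0.2007)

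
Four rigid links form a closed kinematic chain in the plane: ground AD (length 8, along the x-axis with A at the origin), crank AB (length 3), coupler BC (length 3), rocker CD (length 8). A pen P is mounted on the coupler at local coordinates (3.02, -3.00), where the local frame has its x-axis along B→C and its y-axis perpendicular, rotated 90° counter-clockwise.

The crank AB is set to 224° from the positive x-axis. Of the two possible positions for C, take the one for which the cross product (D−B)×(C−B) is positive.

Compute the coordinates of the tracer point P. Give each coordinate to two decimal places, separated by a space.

A=(0,0), D=(8.00,0)
B = A + 3.00·(cos224°, sin224°) = (-2.1580, -2.0840)
|BD| = 10.3696
circle(B,3.00) ∩ circle(D,8.00): a=2.5328, h=1.6078
  candidates: C₊=(-0.0000,0.0000) cross=16.672; C₋=(0.6462,-3.1499) cross=-16.672
  mode + wants cross > 0 → take C=(-0.0000,0.0000) (cross=16.672)
ex = (C−B)/|BC| = (0.7193,0.6947); ey = (-0.6947,0.7193)
P = B + 3.02·ex + -3.00·ey = (2.0984,-2.1441)

2.10 -2.14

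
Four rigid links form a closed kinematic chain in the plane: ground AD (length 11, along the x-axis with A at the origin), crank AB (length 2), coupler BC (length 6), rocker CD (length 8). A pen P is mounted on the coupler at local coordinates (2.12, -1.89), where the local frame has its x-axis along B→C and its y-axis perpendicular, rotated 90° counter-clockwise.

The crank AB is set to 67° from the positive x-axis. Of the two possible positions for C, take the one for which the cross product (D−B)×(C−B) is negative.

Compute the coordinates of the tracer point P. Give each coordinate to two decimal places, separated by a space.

0.19 -0.94

A=(0,0), D=(11.00,0)
B = A + 2.00·(cos67°, sin67°) = (0.7815, 1.8410)
|BD| = 10.3831
circle(B,6.00) ∩ circle(D,8.00): a=3.8432, h=4.6076
  candidates: C₊=(5.3807,5.6942) cross=47.841; C₋=(3.7468,-3.3750) cross=-47.841
  mode - wants cross < 0 → take C=(3.7468,-3.3750) (cross=-47.841)
ex = (C−B)/|BC| = (0.4942,-0.8693); ey = (0.8693,0.4942)
P = B + 2.12·ex + -1.89·ey = (0.1862,-0.9361)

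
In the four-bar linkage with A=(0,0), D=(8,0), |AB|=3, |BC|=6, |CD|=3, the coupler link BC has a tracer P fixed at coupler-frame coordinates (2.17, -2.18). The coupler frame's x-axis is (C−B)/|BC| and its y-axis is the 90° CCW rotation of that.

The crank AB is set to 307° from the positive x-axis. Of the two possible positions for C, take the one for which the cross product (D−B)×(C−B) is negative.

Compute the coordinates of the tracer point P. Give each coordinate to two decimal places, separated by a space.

A=(0,0), D=(8.00,0)
B = A + 3.00·(cos307°, sin307°) = (1.8054, -2.3959)
|BD| = 6.6418
circle(B,6.00) ∩ circle(D,3.00): a=5.3535, h=2.7093
  candidates: C₊=(5.8211,2.0622) cross=17.995; C₋=(7.7758,-2.9916) cross=-17.995
  mode - wants cross < 0 → take C=(7.7758,-2.9916) (cross=-17.995)
ex = (C−B)/|BC| = (0.9951,-0.0993); ey = (0.0993,0.9951)
P = B + 2.17·ex + -2.18·ey = (3.7483,-4.7806)

3.75 -4.78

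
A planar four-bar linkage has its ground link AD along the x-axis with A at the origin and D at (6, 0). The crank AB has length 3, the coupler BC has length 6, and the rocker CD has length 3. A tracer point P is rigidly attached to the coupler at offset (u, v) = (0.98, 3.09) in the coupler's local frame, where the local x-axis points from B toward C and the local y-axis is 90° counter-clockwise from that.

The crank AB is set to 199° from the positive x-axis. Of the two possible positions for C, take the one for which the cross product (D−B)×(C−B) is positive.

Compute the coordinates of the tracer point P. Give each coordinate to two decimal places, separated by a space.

-2.56 2.25

A=(0,0), D=(6.00,0)
B = A + 3.00·(cos199°, sin199°) = (-2.8366, -0.9767)
|BD| = 8.8904
circle(B,6.00) ∩ circle(D,3.00): a=5.9637, h=0.6592
  candidates: C₊=(3.0186,0.3336) cross=5.860; C₋=(3.1634,-0.9767) cross=-5.860
  mode + wants cross > 0 → take C=(3.0186,0.3336) (cross=5.860)
ex = (C−B)/|BC| = (0.9759,0.2184); ey = (-0.2184,0.9759)
P = B + 0.98·ex + 3.09·ey = (-2.5550,2.2527)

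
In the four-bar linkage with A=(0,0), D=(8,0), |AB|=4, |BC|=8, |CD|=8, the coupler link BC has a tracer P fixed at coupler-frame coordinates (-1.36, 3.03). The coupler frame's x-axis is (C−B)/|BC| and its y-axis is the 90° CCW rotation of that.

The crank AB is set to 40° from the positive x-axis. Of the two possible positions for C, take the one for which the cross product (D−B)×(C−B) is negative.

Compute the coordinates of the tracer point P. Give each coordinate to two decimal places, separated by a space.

6.24 3.54

A=(0,0), D=(8.00,0)
B = A + 4.00·(cos40°, sin40°) = (3.0642, 2.5712)
|BD| = 5.5654
circle(B,8.00) ∩ circle(D,8.00): a=2.7827, h=7.5004
  candidates: C₊=(8.9972,7.9376) cross=41.743; C₋=(2.0669,-5.3665) cross=-41.743
  mode - wants cross < 0 → take C=(2.0669,-5.3665) (cross=-41.743)
ex = (C−B)/|BC| = (-0.1247,-0.9922); ey = (0.9922,-0.1247)
P = B + -1.36·ex + 3.03·ey = (6.2401,3.5428)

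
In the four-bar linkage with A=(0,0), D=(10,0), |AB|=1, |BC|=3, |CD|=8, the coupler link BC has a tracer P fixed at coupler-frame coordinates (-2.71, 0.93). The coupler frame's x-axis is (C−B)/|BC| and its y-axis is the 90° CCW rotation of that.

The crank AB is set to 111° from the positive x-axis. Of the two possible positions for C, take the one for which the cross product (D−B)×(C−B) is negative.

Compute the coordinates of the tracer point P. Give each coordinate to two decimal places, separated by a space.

-1.97 3.30

A=(0,0), D=(10.00,0)
B = A + 1.00·(cos111°, sin111°) = (-0.3584, 0.9336)
|BD| = 10.4004
circle(B,3.00) ∩ circle(D,8.00): a=2.5560, h=1.5706
  candidates: C₊=(2.3283,2.2684) cross=16.334; C₋=(2.0464,-0.8601) cross=-16.334
  mode - wants cross < 0 → take C=(2.0464,-0.8601) (cross=-16.334)
ex = (C−B)/|BC| = (0.8016,-0.5979); ey = (0.5979,0.8016)
P = B + -2.71·ex + 0.93·ey = (-1.9746,3.2993)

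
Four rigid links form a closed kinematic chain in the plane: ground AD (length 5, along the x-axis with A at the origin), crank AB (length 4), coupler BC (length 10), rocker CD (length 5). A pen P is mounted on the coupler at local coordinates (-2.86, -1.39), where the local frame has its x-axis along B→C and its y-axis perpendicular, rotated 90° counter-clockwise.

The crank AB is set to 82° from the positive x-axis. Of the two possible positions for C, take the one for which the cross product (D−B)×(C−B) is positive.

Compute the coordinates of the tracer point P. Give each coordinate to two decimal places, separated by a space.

-2.60 3.62

A=(0,0), D=(5.00,0)
B = A + 4.00·(cos82°, sin82°) = (0.5567, 3.9611)
|BD| = 5.9526
circle(B,10.00) ∩ circle(D,5.00): a=9.2761, h=3.7355
  candidates: C₊=(9.9666,0.5768) cross=22.236; C₋=(4.9951,-5.0000) cross=-22.236
  mode + wants cross > 0 → take C=(9.9666,0.5768) (cross=22.236)
ex = (C−B)/|BC| = (0.9410,-0.3384); ey = (0.3384,0.9410)
P = B + -2.86·ex + -1.39·ey = (-2.6050,3.6210)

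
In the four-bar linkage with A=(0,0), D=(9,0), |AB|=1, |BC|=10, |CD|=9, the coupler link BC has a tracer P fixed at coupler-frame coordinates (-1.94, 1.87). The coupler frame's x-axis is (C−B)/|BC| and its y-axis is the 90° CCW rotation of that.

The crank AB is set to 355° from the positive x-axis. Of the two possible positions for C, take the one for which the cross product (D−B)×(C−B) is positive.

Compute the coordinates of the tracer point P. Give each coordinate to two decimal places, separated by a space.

A=(0,0), D=(9.00,0)
B = A + 1.00·(cos355°, sin355°) = (0.9962, -0.0872)
|BD| = 8.0043
circle(B,10.00) ∩ circle(D,9.00): a=5.1890, h=8.5483
  candidates: C₊=(6.0918,8.5172) cross=68.423; C₋=(6.2780,-8.5785) cross=-68.423
  mode + wants cross > 0 → take C=(6.0918,8.5172) (cross=68.423)
ex = (C−B)/|BC| = (0.5096,0.8604); ey = (-0.8604,0.5096)
P = B + -1.94·ex + 1.87·ey = (-1.6014,-0.8035)

-1.60 -0.80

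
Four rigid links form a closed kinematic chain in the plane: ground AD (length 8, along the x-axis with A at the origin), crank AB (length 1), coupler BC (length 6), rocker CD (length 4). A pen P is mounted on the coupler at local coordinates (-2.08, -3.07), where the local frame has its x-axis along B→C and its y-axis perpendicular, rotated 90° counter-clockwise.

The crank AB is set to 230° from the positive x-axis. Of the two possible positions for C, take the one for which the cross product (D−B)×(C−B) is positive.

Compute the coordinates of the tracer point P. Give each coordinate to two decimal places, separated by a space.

-0.98 -4.46

A=(0,0), D=(8.00,0)
B = A + 1.00·(cos230°, sin230°) = (-0.6428, -0.7660)
|BD| = 8.6767
circle(B,6.00) ∩ circle(D,4.00): a=5.4909, h=2.4188
  candidates: C₊=(4.6131,2.1281) cross=20.987; C₋=(5.0402,-2.6906) cross=-20.987
  mode + wants cross > 0 → take C=(4.6131,2.1281) (cross=20.987)
ex = (C−B)/|BC| = (0.8760,0.4824); ey = (-0.4824,0.8760)
P = B + -2.08·ex + -3.07·ey = (-0.9840,-4.4586)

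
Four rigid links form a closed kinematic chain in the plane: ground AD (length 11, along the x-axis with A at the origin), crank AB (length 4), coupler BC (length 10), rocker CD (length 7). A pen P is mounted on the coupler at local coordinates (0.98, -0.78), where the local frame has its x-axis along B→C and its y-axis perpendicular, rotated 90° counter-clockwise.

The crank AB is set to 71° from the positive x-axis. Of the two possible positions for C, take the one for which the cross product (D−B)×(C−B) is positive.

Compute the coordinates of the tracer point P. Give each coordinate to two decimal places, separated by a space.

2.48 3.36

A=(0,0), D=(11.00,0)
B = A + 4.00·(cos71°, sin71°) = (1.3023, 3.7821)
|BD| = 10.4091
circle(B,10.00) ∩ circle(D,7.00): a=7.6543, h=6.4351
  candidates: C₊=(10.7716,6.9963) cross=66.984; C₋=(6.0953,-4.9944) cross=-66.984
  mode + wants cross > 0 → take C=(10.7716,6.9963) (cross=66.984)
ex = (C−B)/|BC| = (0.9469,0.3214); ey = (-0.3214,0.9469)
P = B + 0.98·ex + -0.78·ey = (2.4810,3.3585)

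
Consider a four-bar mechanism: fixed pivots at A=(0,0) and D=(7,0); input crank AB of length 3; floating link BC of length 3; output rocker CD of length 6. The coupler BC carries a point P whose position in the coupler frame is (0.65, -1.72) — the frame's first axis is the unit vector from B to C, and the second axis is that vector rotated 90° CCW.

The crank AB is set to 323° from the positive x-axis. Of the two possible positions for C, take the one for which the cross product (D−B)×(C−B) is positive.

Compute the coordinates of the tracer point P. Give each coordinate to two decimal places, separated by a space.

3.65 -0.46

A=(0,0), D=(7.00,0)
B = A + 3.00·(cos323°, sin323°) = (2.3959, -1.8054)
|BD| = 4.9454
circle(B,3.00) ∩ circle(D,6.00): a=-0.2571, h=2.9890
  candidates: C₊=(1.0654,0.8834) cross=14.782; C₋=(3.2478,-4.6820) cross=-14.782
  mode + wants cross > 0 → take C=(1.0654,0.8834) (cross=14.782)
ex = (C−B)/|BC| = (-0.4435,0.8963); ey = (-0.8963,-0.4435)
P = B + 0.65·ex + -1.72·ey = (3.6492,-0.4600)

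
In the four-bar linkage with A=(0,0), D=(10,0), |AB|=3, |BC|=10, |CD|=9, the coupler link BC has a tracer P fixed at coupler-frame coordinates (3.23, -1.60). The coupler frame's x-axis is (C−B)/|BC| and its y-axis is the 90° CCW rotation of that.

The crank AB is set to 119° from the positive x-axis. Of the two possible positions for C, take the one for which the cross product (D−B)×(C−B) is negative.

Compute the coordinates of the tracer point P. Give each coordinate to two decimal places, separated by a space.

-1.29 -0.98

A=(0,0), D=(10.00,0)
B = A + 3.00·(cos119°, sin119°) = (-1.4544, 2.6239)
|BD| = 11.7511
circle(B,10.00) ∩ circle(D,9.00): a=6.6840, h=7.4380
  candidates: C₊=(6.7216,8.3817) cross=87.405; C₋=(3.4000,-6.1188) cross=-87.405
  mode - wants cross < 0 → take C=(3.4000,-6.1188) (cross=-87.405)
ex = (C−B)/|BC| = (0.4854,-0.8743); ey = (0.8743,0.4854)
P = B + 3.23·ex + -1.60·ey = (-1.2853,-0.9767)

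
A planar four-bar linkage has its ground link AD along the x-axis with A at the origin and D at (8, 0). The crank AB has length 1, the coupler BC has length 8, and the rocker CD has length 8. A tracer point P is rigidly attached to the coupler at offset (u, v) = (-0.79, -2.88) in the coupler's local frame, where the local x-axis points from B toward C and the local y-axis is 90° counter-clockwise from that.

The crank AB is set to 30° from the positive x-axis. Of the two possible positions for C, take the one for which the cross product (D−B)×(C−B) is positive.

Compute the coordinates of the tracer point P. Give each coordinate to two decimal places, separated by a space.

A=(0,0), D=(8.00,0)
B = A + 1.00·(cos30°, sin30°) = (0.8660, 0.5000)
|BD| = 7.1515
circle(B,8.00) ∩ circle(D,8.00): a=3.5757, h=7.1564
  candidates: C₊=(4.9334,7.3889) cross=51.179; C₋=(3.9327,-6.8889) cross=-51.179
  mode + wants cross > 0 → take C=(4.9334,7.3889) (cross=51.179)
ex = (C−B)/|BC| = (0.5084,0.8611); ey = (-0.8611,0.5084)
P = B + -0.79·ex + -2.88·ey = (2.9444,-1.6445)

2.94 -1.64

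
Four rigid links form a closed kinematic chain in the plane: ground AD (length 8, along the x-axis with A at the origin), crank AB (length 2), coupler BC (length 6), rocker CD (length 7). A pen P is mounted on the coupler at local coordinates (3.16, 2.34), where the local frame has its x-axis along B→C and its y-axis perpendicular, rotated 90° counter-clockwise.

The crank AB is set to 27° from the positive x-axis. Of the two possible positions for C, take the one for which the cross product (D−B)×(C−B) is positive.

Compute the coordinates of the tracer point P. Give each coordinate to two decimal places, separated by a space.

A=(0,0), D=(8.00,0)
B = A + 2.00·(cos27°, sin27°) = (1.7820, 0.9080)
|BD| = 6.2839
circle(B,6.00) ∩ circle(D,7.00): a=2.1076, h=5.6177
  candidates: C₊=(4.6792,6.1622) cross=35.301; C₋=(3.0558,-4.9553) cross=-35.301
  mode + wants cross > 0 → take C=(4.6792,6.1622) (cross=35.301)
ex = (C−B)/|BC| = (0.4829,0.8757); ey = (-0.8757,0.4829)
P = B + 3.16·ex + 2.34·ey = (1.2587,4.8051)

1.26 4.81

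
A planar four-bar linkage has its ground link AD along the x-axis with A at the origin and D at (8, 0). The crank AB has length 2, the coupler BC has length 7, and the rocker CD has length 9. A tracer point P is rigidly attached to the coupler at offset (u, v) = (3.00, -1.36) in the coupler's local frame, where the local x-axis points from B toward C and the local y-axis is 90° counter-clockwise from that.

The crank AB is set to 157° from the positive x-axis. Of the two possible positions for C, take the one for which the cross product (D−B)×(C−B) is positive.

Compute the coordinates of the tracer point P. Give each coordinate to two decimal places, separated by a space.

0.93 2.57

A=(0,0), D=(8.00,0)
B = A + 2.00·(cos157°, sin157°) = (-1.8410, 0.7815)
|BD| = 9.8720
circle(B,7.00) ∩ circle(D,9.00): a=3.3152, h=6.1652
  candidates: C₊=(1.9519,6.6648) cross=60.862; C₋=(0.9758,-5.6268) cross=-60.862
  mode + wants cross > 0 → take C=(1.9519,6.6648) (cross=60.862)
ex = (C−B)/|BC| = (0.5418,0.8405); ey = (-0.8405,0.5418)
P = B + 3.00·ex + -1.36·ey = (0.9276,2.5660)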